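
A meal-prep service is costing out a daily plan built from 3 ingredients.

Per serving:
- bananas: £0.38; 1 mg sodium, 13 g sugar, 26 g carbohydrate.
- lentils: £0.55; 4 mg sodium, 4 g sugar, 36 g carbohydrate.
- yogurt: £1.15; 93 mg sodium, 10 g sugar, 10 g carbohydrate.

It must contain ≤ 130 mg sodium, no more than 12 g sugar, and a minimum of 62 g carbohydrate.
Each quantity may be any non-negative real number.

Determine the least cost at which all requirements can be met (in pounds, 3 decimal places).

Let x1 = servings of bananas, x2 = servings of lentils, x3 = servings of yogurt.
min 0.38x1 + 0.55x2 + 1.15x3 subject to:
  1x1 + 4x2 + 93x3 ≤ 130   (sodium)
  13x1 + 4x2 + 10x3 ≤ 12   (sugar)
  26x1 + 36x2 + 10x3 ≥ 62   (carbohydrate)
  x1, x2, x3 ≥ 0.
The minimum-cost mix takes nothing from yogurt — only bananas, lentils. The sugar and carbohydrate requirements are met with equality.
So bananas = 0.505495 servings, lentils = 1.35714 servings.
Objective = 0.38·0.505495 + 0.55·1.35714 = 0.93852.

£0.939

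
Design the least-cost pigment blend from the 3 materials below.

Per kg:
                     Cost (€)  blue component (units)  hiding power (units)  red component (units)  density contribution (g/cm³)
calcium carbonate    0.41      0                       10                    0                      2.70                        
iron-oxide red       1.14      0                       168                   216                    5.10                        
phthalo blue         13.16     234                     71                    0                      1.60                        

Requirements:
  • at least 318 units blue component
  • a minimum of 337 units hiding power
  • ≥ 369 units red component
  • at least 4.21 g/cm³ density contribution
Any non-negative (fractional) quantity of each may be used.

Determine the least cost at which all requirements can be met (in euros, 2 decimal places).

Let x1 = kg of calcium carbonate, x2 = kg of iron-oxide red, x3 = kg of phthalo blue.
Minimize 0.41x1 + 1.14x2 + 13.16x3 s.t.:
  234x3 ≥ 318   (blue component)
  10x1 + 168x2 + 71x3 ≥ 337   (hiding power)
  216x2 ≥ 369   (red component)
  2.7x1 + 5.1x2 + 1.6x3 ≥ 4.21   (density contribution)
  x1, x2, x3 ≥ 0.
The cheapest feasible vertex uses only iron-oxide red, phthalo blue; calcium carbonate is not used. Binding constraints: blue component and red component.
So iron-oxide red = 1.708 kg, phthalo blue = 1.359 kg.
Objective = 1.14·1.708 + 13.16·1.359 = 19.8316.

€19.83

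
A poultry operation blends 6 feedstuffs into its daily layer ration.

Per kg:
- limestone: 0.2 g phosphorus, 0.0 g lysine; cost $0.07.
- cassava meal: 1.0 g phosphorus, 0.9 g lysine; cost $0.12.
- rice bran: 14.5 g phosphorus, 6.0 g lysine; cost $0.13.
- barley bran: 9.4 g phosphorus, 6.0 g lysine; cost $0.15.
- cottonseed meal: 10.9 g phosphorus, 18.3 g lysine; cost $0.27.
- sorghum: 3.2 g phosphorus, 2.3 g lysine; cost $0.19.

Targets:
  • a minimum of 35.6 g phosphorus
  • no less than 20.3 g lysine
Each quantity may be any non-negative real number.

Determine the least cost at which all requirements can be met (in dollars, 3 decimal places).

$0.389

Treat it as an LP. Let x1 = kg of limestone, x2 = kg of cassava meal, x3 = kg of rice bran, x4 = kg of barley bran, x5 = kg of cottonseed meal, x6 = kg of sorghum.
Minimise 0.07x1 + 0.12x2 + 0.13x3 + 0.15x4 + 0.27x5 + 0.19x6 subject to:
  0.2x1 + 1x2 + 14.5x3 + 9.4x4 + 10.9x5 + 3.2x6 ≥ 35.6   (phosphorus)
  0.9x2 + 6x3 + 6x4 + 18.3x5 + 2.3x6 ≥ 20.3   (lysine)
  x1, x2, x3, x4, x5, x6 ≥ 0.
The optimal basis is {rice bran, cottonseed meal}; limestone, cassava meal, barley bran, sorghum drop out. There the phosphorus and lysine constraints are tight.
That vertex is x3 = 2.152, x5 = 0.4039.
Hence cost = 0.13·2.152 + 0.27·0.4039 = $0.38881.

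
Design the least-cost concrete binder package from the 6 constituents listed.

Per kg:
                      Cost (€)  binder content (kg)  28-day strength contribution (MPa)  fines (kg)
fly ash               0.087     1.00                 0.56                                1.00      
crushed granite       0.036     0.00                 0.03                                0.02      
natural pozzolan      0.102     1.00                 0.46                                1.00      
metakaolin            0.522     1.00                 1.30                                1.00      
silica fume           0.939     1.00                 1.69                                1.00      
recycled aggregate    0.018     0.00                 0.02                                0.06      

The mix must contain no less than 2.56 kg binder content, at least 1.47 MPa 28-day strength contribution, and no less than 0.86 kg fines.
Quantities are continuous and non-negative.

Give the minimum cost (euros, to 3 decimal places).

Let x1 = kg of fly ash, x2 = kg of crushed granite, x3 = kg of natural pozzolan, x4 = kg of metakaolin, x5 = kg of silica fume, x6 = kg of recycled aggregate.
Minimize 0.087x1 + 0.036x2 + 0.102x3 + 0.522x4 + 0.939x5 + 0.018x6 with:
  1x1 + 1x3 + 1x4 + 1x5 ≥ 2.56   (binder content)
  0.56x1 + 0.03x2 + 0.46x3 + 1.3x4 + 1.69x5 + 0.02x6 ≥ 1.47   (28-day strength contribution)
  1x1 + 0.02x2 + 1x3 + 1x4 + 1x5 + 0.06x6 ≥ 0.86   (fines)
  x1, x2, x3, x4, x5, x6 ≥ 0.
The optimal basis is {fly ash}; crushed granite, natural pozzolan, metakaolin, silica fume, recycled aggregate drop out. Binding constraint: 28-day strength contribution.
So fly ash = 2.625 kg.
Cost = 0.087·2.625 = 0.22838.

€0.228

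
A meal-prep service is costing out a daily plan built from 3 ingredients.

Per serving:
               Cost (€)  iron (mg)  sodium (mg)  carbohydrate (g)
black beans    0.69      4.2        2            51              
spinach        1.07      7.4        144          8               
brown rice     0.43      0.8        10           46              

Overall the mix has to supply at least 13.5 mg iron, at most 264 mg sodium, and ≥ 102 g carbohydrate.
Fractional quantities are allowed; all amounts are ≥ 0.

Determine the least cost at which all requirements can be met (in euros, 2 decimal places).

Set it up as a linear program. Let x1 = servings of black beans, x2 = servings of spinach, x3 = servings of brown rice.
min 0.69x1 + 1.07x2 + 0.43x3 with:
  4.2x1 + 7.4x2 + 0.8x3 ≥ 13.5   (iron)
  2x1 + 144x2 + 10x3 ≤ 264   (sodium)
  51x1 + 8x2 + 46x3 ≥ 102   (carbohydrate)
  x1, x2, x3 ≥ 0.
The cheapest feasible vertex uses only black beans, spinach; brown rice is not used. Binding constraints: iron and carbohydrate.
That vertex is x1 = 1.881, x2 = 0.7565.
Objective = 0.69·1.881 + 1.07·0.7565 = 2.1073.

€2.11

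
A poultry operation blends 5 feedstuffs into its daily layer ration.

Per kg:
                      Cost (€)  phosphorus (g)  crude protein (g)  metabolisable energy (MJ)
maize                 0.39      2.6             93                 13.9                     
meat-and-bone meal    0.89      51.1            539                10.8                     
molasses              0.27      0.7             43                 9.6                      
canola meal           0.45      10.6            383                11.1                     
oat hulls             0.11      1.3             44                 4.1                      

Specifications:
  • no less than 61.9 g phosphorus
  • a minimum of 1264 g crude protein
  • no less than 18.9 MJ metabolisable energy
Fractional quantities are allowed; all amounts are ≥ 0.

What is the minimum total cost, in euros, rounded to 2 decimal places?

€1.68

Treat it as an LP. Let x1 = kg of maize, x2 = kg of meat-and-bone meal, x3 = kg of molasses, x4 = kg of canola meal, x5 = kg of oat hulls.
Minimize 0.39x1 + 0.89x2 + 0.27x3 + 0.45x4 + 0.11x5 subject to:
  2.6x1 + 51.1x2 + 0.7x3 + 10.6x4 + 1.3x5 ≥ 61.9   (phosphorus)
  93x1 + 539x2 + 43x3 + 383x4 + 44x5 ≥ 1264   (crude protein)
  13.9x1 + 10.8x2 + 9.6x3 + 11.1x4 + 4.1x5 ≥ 18.9   (metabolisable energy)
  x1, x2, x3, x4, x5 ≥ 0.
The optimal basis is {meat-and-bone meal, canola meal}; maize, molasses, oat hulls drop out. There the phosphorus and crude protein constraints are tight.
Solving gives x2 = 0.7439, x4 = 2.253.
Objective = 0.89·0.7439 + 0.45·2.253 = 1.6759.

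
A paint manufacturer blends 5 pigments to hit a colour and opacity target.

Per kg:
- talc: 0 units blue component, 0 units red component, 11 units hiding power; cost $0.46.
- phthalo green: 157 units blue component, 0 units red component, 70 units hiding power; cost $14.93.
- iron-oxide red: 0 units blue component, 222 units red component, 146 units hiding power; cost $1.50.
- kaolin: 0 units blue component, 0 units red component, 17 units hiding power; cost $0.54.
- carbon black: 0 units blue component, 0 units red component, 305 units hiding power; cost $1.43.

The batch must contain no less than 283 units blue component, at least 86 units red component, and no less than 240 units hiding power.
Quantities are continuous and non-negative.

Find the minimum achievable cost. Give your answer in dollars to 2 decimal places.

$27.76

This is a linear program. Let x1 = kg of talc, x2 = kg of phthalo green, x3 = kg of iron-oxide red, x4 = kg of kaolin, x5 = kg of carbon black.
Minimize 0.46x1 + 14.93x2 + 1.5x3 + 0.54x4 + 1.43x5 s.t.:
  157x2 ≥ 283   (blue component)
  222x3 ≥ 86   (red component)
  11x1 + 70x2 + 146x3 + 17x4 + 305x5 ≥ 240   (hiding power)
  x1, x2, x3, x4, x5 ≥ 0.
The optimal basis is {phthalo green, iron-oxide red, carbon black}; talc, kaolin drop out. There the blue component, red component, hiding power constraints are tight.
That vertex is x2 = 1.8025, x3 = 0.38739, x5 = 0.18775.
Objective = 14.93·1.8025 + 1.5·0.38739 + 1.43·0.18775 = 27.7609.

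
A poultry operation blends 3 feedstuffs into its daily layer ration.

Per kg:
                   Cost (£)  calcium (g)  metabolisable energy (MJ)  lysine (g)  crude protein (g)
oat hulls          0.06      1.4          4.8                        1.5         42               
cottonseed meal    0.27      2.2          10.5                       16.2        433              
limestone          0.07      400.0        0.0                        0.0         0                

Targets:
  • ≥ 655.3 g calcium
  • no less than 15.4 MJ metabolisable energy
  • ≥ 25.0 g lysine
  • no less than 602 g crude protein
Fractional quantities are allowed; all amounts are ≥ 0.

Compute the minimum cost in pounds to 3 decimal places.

£0.531

This is a linear program. Let x1 = kg of oat hulls, x2 = kg of cottonseed meal, x3 = kg of limestone.
Minimize 0.06x1 + 0.27x2 + 0.07x3 with:
  1.4x1 + 2.2x2 + 400x3 ≥ 655.3   (calcium)
  4.8x1 + 10.5x2 ≥ 15.4   (metabolisable energy)
  1.5x1 + 16.2x2 ≥ 25   (lysine)
  42x1 + 433x2 ≥ 602   (crude protein)
  x1, x2, x3 ≥ 0.
At the optimum only cottonseed meal, limestone are positive (oat hulls = 0). The calcium and lysine requirements are met with equality.
Solving gives x2 = 1.543, x3 = 1.63.
Objective = 0.27·1.543 + 0.07·1.63 = 0.53071.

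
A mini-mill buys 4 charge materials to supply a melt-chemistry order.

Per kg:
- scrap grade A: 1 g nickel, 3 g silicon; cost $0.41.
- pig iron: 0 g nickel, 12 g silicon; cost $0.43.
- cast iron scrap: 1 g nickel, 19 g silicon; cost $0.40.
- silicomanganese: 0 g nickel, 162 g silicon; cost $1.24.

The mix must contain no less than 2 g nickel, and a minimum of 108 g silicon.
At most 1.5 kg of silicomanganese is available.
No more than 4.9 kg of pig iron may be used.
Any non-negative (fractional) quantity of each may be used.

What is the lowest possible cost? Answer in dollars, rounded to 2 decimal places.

Set it up as a linear program. Let x1 = kg of scrap grade A, x2 = kg of pig iron, x3 = kg of cast iron scrap, x4 = kg of silicomanganese.
Minimise 0.41x1 + 0.43x2 + 0.4x3 + 1.24x4 with:
  1x1 + 1x3 ≥ 2   (nickel)
  3x1 + 12x2 + 19x3 + 162x4 ≥ 108   (silicon)
  x4 ≤ 1.5
  x2 ≤ 4.9
  x1, x2, x3, x4 ≥ 0.
The cheapest feasible vertex uses only cast iron scrap, silicomanganese; scrap grade A, pig iron are not used. There the nickel and silicon constraints are tight.
That vertex is x3 = 2, x4 = 0.4321.
Cost = 0.4·2 + 1.24·0.4321 = 1.3358.

$1.34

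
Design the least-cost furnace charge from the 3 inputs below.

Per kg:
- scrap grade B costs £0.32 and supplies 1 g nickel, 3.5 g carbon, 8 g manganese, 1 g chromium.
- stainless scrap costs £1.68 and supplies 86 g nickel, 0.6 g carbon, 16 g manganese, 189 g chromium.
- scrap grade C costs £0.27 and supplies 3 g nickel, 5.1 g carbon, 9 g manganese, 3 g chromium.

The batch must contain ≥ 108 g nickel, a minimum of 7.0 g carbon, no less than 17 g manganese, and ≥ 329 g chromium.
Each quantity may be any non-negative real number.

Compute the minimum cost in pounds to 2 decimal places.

£3.21

Set it up as a linear program. Let x1 = kg of scrap grade B, x2 = kg of stainless scrap, x3 = kg of scrap grade C.
min 0.32x1 + 1.68x2 + 0.27x3 subject to:
  1x1 + 86x2 + 3x3 ≥ 108   (nickel)
  3.5x1 + 0.6x2 + 5.1x3 ≥ 7   (carbon)
  8x1 + 16x2 + 9x3 ≥ 17   (manganese)
  1x1 + 189x2 + 3x3 ≥ 329   (chromium)
  x1, x2, x3 ≥ 0.
At the optimum only stainless scrap, scrap grade C are positive (scrap grade B = 0). The carbon and chromium requirements are met with equality.
So stainless scrap = 1.722 kg, scrap grade C = 1.17 kg.
Hence cost = 1.68·1.722 + 0.27·1.17 = £3.2089.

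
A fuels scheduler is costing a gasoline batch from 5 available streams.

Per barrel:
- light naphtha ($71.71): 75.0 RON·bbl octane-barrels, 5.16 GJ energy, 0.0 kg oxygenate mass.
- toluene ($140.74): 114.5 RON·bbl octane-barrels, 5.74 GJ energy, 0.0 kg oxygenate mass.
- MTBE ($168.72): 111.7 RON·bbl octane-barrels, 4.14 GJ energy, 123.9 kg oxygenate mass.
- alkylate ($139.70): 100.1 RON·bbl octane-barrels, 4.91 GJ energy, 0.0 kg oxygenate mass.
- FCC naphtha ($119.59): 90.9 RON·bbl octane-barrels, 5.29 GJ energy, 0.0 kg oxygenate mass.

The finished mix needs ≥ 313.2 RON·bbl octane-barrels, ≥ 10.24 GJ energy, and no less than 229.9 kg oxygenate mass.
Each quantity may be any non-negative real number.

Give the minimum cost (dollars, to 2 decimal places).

$414.36

Let x1 = barrels of light naphtha, x2 = barrels of toluene, x3 = barrels of MTBE, x4 = barrels of alkylate, x5 = barrels of FCC naphtha.
Minimise 71.71x1 + 140.74x2 + 168.72x3 + 139.7x4 + 119.59x5 subject to:
  75x1 + 114.5x2 + 111.7x3 + 100.1x4 + 90.9x5 ≥ 313.2   (octane-barrels)
  5.16x1 + 5.74x2 + 4.14x3 + 4.91x4 + 5.29x5 ≥ 10.24   (energy)
  123.9x3 ≥ 229.9   (oxygenate mass)
  x1, x2, x3, x4, x5 ≥ 0.
The minimum-cost mix takes nothing from toluene, alkylate, FCC naphtha — only light naphtha, MTBE. The octane-barrels and oxygenate mass requirements are met with equality.
That vertex is x1 = 1.4125, x3 = 1.85553.
Cost = 71.71·1.4125 + 168.72·1.85553 = 414.3554.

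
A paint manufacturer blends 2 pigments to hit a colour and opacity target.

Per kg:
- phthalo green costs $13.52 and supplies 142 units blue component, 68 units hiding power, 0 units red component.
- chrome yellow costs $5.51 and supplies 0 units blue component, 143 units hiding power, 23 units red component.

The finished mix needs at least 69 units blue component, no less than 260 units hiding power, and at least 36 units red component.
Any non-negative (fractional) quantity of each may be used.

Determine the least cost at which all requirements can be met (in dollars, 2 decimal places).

Treat it as an LP. Let x1 = kg of phthalo green, x2 = kg of chrome yellow.
min 13.52x1 + 5.51x2 s.t.:
  142x1 ≥ 69   (blue component)
  68x1 + 143x2 ≥ 260   (hiding power)
  23x2 ≥ 36   (red component)
  x1, x2 ≥ 0.
Both inputs are positive at the optimum. There the blue component and hiding power constraints are tight.
That vertex is x1 = 0.4859, x2 = 1.587.
Cost = 13.52·0.4859 + 5.51·1.587 = 15.3137.

$15.31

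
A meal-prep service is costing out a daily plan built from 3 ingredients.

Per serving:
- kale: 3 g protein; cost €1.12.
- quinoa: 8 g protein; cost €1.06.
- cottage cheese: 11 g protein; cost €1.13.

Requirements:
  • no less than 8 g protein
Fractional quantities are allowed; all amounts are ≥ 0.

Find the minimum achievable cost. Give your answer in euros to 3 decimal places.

€0.822

Let x1 = servings of kale, x2 = servings of quinoa, x3 = servings of cottage cheese.
Minimise 1.12x1 + 1.06x2 + 1.13x3 with:
  3x1 + 8x2 + 11x3 ≥ 8   (protein)
  x1, x2, x3 ≥ 0.
At the optimum only cottage cheese is positive (kale, quinoa = 0). Binding constraint: protein.
So cottage cheese = 0.7273 servings.
Objective = 1.13·0.7273 = 0.82185.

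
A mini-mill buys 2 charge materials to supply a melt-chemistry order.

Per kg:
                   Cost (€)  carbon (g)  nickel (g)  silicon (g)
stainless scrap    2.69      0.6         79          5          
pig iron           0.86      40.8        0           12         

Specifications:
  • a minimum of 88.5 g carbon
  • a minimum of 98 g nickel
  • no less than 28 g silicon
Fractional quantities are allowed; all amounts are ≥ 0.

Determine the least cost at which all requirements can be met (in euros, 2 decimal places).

Set it up as a linear program. Let x1 = kg of stainless scrap, x2 = kg of pig iron.
min 2.69x1 + 0.86x2 with:
  0.6x1 + 40.8x2 ≥ 88.5   (carbon)
  79x1 ≥ 98   (nickel)
  5x1 + 12x2 ≥ 28   (silicon)
  x1, x2 ≥ 0.
Both inputs are positive at the optimum. There the carbon and nickel constraints are tight.
That vertex is x1 = 1.241, x2 = 2.151.
Total cost: 2.69·1.241 + 0.86·2.151 = 5.1882.

€5.19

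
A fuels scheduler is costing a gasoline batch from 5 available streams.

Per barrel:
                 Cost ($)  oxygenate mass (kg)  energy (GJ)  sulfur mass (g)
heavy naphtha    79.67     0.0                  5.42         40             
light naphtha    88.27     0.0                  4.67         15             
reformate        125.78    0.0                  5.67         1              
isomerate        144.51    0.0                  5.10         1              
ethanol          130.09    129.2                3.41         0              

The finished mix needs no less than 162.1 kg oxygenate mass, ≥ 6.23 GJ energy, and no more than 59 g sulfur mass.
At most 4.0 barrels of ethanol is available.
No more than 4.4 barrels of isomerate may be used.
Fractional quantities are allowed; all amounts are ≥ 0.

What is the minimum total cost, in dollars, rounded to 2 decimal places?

$191.90

Set it up as a linear program. Let x1 = barrels of heavy naphtha, x2 = barrels of light naphtha, x3 = barrels of reformate, x4 = barrels of isomerate, x5 = barrels of ethanol.
Minimise 79.67x1 + 88.27x2 + 125.78x3 + 144.51x4 + 130.09x5 subject to:
  129.2x5 ≥ 162.1   (oxygenate mass)
  5.42x1 + 4.67x2 + 5.67x3 + 5.1x4 + 3.41x5 ≥ 6.23   (energy)
  40x1 + 15x2 + 1x3 + 1x4 ≤ 59   (sulfur mass)
  x5 ≤ 4
  x4 ≤ 4.4
  x1, x2, x3, x4, x5 ≥ 0.
The cheapest feasible vertex uses only heavy naphtha, ethanol; light naphtha, reformate, isomerate are not used. There the oxygenate mass and energy constraints are tight.
That vertex is x1 = 0.36009, x5 = 1.2546.
Hence cost = 79.67·0.36009 + 130.09·1.2546 = $191.8993.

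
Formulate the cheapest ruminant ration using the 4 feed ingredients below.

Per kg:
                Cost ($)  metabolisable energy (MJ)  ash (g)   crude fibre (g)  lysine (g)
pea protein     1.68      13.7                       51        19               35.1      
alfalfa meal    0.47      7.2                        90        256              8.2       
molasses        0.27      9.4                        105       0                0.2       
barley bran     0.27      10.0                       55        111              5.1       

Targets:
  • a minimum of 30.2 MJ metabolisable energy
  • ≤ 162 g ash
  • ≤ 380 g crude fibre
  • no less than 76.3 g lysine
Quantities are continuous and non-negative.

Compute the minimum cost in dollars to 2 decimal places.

$3.65

Set it up as a linear program. Let x1 = kg of pea protein, x2 = kg of alfalfa meal, x3 = kg of molasses, x4 = kg of barley bran.
Minimize 1.68x1 + 0.47x2 + 0.27x3 + 0.27x4 with:
  13.7x1 + 7.2x2 + 9.4x3 + 10x4 ≥ 30.2   (metabolisable energy)
  51x1 + 90x2 + 105x3 + 55x4 ≤ 162   (ash)
  19x1 + 256x2 + 111x4 ≤ 380   (crude fibre)
  35.1x1 + 8.2x2 + 0.2x3 + 5.1x4 ≥ 76.3   (lysine)
  x1, x2, x3, x4 ≥ 0.
The cheapest feasible vertex uses only pea protein, barley bran; alfalfa meal, molasses are not used. There the metabolisable energy and lysine constraints are tight.
That vertex is x1 = 2.166, x4 = 0.05232.
Objective = 1.68·2.166 + 0.27·0.05232 = 3.6530.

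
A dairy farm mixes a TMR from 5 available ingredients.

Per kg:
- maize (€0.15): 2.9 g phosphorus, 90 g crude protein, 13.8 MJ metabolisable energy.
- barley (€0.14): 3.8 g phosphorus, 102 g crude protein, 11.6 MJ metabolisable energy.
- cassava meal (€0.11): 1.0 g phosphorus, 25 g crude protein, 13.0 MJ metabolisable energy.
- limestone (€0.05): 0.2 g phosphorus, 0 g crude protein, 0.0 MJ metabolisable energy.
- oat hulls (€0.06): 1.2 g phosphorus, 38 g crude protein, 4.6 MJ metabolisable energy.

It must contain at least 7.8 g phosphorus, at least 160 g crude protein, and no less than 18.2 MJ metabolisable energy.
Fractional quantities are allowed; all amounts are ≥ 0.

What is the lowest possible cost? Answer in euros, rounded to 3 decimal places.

This is a linear program. Let x1 = kg of maize, x2 = kg of barley, x3 = kg of cassava meal, x4 = kg of limestone, x5 = kg of oat hulls.
Minimise 0.15x1 + 0.14x2 + 0.11x3 + 0.05x4 + 0.06x5 with:
  2.9x1 + 3.8x2 + 1x3 + 0.2x4 + 1.2x5 ≥ 7.8   (phosphorus)
  90x1 + 102x2 + 25x3 + 38x5 ≥ 160   (crude protein)
  13.8x1 + 11.6x2 + 13x3 + 4.6x5 ≥ 18.2   (metabolisable energy)
  x1, x2, x3, x4, x5 ≥ 0.
At the optimum only barley is positive (maize, cassava meal, limestone, oat hulls = 0). Binding constraint: phosphorus.
That vertex is x2 = 2.053.
Cost = 0.14·2.053 = 0.28742.

€0.287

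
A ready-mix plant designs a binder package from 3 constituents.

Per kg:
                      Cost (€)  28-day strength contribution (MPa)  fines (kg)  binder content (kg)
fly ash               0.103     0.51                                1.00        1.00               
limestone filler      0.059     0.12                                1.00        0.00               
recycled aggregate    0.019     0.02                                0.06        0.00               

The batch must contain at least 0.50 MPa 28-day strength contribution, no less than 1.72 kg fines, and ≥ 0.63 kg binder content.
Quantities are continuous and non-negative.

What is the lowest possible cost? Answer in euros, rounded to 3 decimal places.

This is a linear program. Let x1 = kg of fly ash, x2 = kg of limestone filler, x3 = kg of recycled aggregate.
min 0.103x1 + 0.059x2 + 0.019x3 with:
  0.51x1 + 0.12x2 + 0.02x3 ≥ 0.5   (28-day strength contribution)
  1x1 + 1x2 + 0.06x3 ≥ 1.72   (fines)
  1x1 ≥ 0.63   (binder content)
  x1, x2, x3 ≥ 0.
The minimum-cost mix takes nothing from recycled aggregate — only fly ash, limestone filler. There the 28-day strength contribution and fines constraints are tight.
That vertex is x1 = 0.7528, x2 = 0.9672.
Hence cost = 0.103·0.7528 + 0.059·0.9672 = €0.13460.

€0.135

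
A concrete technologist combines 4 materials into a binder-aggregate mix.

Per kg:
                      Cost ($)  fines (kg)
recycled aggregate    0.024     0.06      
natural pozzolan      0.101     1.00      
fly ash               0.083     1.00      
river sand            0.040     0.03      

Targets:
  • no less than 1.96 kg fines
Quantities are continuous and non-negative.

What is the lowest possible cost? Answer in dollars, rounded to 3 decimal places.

$0.163

Let x1 = kg of recycled aggregate, x2 = kg of natural pozzolan, x3 = kg of fly ash, x4 = kg of river sand.
min 0.024x1 + 0.101x2 + 0.083x3 + 0.04x4 subject to:
  0.06x1 + 1x2 + 1x3 + 0.03x4 ≥ 1.96   (fines)
  x1, x2, x3, x4 ≥ 0.
At the optimum only fly ash is positive (recycled aggregate, natural pozzolan, river sand = 0). The fines requirement is met with equality.
Solving gives x3 = 1.96.
Objective = 0.083·1.96 = 0.16268.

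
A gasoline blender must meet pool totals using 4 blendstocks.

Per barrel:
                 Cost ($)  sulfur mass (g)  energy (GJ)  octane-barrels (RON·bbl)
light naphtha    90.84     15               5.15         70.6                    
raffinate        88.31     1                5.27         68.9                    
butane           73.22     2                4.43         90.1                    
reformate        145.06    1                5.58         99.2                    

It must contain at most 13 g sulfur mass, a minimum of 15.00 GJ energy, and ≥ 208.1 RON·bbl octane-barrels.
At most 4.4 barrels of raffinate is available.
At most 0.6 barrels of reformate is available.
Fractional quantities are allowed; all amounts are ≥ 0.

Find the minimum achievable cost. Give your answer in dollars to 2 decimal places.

Let x1 = barrels of light naphtha, x2 = barrels of raffinate, x3 = barrels of butane, x4 = barrels of reformate.
min 90.84x1 + 88.31x2 + 73.22x3 + 145.06x4 s.t.:
  15x1 + 1x2 + 2x3 + 1x4 ≤ 13   (sulfur mass)
  5.15x1 + 5.27x2 + 4.43x3 + 5.58x4 ≥ 15   (energy)
  70.6x1 + 68.9x2 + 90.1x3 + 99.2x4 ≥ 208.1   (octane-barrels)
  x2 ≤ 4.4
  x4 ≤ 0.6
  x1, x2, x3, x4 ≥ 0.
The optimal basis is {butane}; light naphtha, raffinate, reformate drop out. Binding constraint: energy.
Optimal quantities: butane = 3.386 barrels.
Objective = 73.22·3.386 = 247.9229.

$247.92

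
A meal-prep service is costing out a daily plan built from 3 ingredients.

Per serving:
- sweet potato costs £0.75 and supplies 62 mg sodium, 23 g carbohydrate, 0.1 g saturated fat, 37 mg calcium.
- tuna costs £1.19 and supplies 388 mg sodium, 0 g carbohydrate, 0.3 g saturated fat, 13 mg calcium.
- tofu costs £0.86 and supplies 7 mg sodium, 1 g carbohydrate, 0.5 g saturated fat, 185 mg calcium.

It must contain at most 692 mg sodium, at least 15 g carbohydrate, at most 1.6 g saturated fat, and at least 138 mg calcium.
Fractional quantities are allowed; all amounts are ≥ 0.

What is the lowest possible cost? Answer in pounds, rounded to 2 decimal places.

Let x1 = servings of sweet potato, x2 = servings of tuna, x3 = servings of tofu.
Minimize 0.75x1 + 1.19x2 + 0.86x3 with:
  62x1 + 388x2 + 7x3 ≤ 692   (sodium)
  23x1 + 1x3 ≥ 15   (carbohydrate)
  0.1x1 + 0.3x2 + 0.5x3 ≤ 1.6   (saturated fat)
  37x1 + 13x2 + 185x3 ≥ 138   (calcium)
  x1, x2, x3 ≥ 0.
The optimal basis is {sweet potato, tofu}; tuna drops out. Binding constraints: carbohydrate and calcium.
Solving gives x1 = 0.6252, x3 = 0.6209.
Hence cost = 0.75·0.6252 + 0.86·0.6209 = £1.0029.

£1.00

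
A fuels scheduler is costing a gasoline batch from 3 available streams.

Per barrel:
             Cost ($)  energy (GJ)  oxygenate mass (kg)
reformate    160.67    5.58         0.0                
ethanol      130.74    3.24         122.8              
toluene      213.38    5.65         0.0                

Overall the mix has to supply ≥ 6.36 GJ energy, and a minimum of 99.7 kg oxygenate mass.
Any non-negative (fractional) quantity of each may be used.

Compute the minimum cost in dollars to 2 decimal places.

$213.53

Treat it as an LP. Let x1 = barrels of reformate, x2 = barrels of ethanol, x3 = barrels of toluene.
min 160.67x1 + 130.74x2 + 213.38x3 with:
  5.58x1 + 3.24x2 + 5.65x3 ≥ 6.36   (energy)
  122.8x2 ≥ 99.7   (oxygenate mass)
  x1, x2, x3 ≥ 0.
The cheapest feasible vertex uses only reformate, ethanol; toluene is not used. Binding constraints: energy and oxygenate mass.
Solving gives x1 = 0.66837, x2 = 0.81189.
Total cost: 160.67·0.66837 + 130.74·0.81189 = 213.5335.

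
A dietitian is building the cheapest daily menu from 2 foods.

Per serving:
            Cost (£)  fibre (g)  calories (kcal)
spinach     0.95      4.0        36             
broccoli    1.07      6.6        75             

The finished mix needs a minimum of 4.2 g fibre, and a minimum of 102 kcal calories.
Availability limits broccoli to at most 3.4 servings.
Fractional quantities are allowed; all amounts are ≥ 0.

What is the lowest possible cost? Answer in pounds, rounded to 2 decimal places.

Set it up as a linear program. Let x1 = servings of spinach, x2 = servings of broccoli.
Minimise 0.95x1 + 1.07x2 s.t.:
  4x1 + 6.6x2 ≥ 4.2   (fibre)
  36x1 + 75x2 ≥ 102   (calories)
  x2 ≤ 3.4
  x1, x2 ≥ 0.
At the optimum only broccoli is positive (spinach = 0). There the calories constraint is tight.
That vertex is x2 = 1.36.
Objective = 1.07·1.36 = 1.4552.

£1.46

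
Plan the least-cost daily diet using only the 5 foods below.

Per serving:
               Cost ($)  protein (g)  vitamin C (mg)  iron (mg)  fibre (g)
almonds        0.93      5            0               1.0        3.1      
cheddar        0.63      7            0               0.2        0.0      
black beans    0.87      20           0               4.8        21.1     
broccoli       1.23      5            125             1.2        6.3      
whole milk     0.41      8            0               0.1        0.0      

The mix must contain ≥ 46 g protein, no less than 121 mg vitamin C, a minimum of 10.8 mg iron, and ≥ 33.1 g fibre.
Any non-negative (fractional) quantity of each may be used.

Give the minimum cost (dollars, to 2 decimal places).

$2.98

Set it up as a linear program. Let x1 = servings of almonds, x2 = servings of cheddar, x3 = servings of black beans, x4 = servings of broccoli, x5 = servings of whole milk.
min 0.93x1 + 0.63x2 + 0.87x3 + 1.23x4 + 0.41x5 subject to:
  5x1 + 7x2 + 20x3 + 5x4 + 8x5 ≥ 46   (protein)
  125x4 ≥ 121   (vitamin C)
  1x1 + 0.2x2 + 4.8x3 + 1.2x4 + 0.1x5 ≥ 10.8   (iron)
  3.1x1 + 21.1x3 + 6.3x4 ≥ 33.1   (fibre)
  x1, x2, x3, x4, x5 ≥ 0.
The cheapest feasible vertex uses only black beans, broccoli; almonds, cheddar, whole milk are not used. There the protein and vitamin C constraints are tight.
That vertex is x3 = 2.058, x4 = 0.968.
Objective = 0.87·2.058 + 1.23·0.968 = 2.9811.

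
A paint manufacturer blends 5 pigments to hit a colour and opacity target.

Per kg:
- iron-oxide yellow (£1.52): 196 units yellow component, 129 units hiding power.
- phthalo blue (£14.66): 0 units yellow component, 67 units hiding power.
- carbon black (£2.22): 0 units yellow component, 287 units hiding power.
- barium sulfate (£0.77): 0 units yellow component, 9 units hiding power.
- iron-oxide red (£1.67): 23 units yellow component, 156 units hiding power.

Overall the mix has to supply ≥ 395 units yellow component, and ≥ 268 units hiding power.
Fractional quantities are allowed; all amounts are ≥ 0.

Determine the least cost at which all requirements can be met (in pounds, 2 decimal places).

Let x1 = kg of iron-oxide yellow, x2 = kg of phthalo blue, x3 = kg of carbon black, x4 = kg of barium sulfate, x5 = kg of iron-oxide red.
Minimize 1.52x1 + 14.66x2 + 2.22x3 + 0.77x4 + 1.67x5 subject to:
  196x1 + 23x5 ≥ 395   (yellow component)
  129x1 + 67x2 + 287x3 + 9x4 + 156x5 ≥ 268   (hiding power)
  x1, x2, x3, x4, x5 ≥ 0.
The minimum-cost mix takes nothing from phthalo blue, barium sulfate, iron-oxide red — only iron-oxide yellow, carbon black. There the yellow component and hiding power constraints are tight.
So iron-oxide yellow = 2.0153 kg, carbon black = 0.027963 kg.
Total cost: 1.52·2.0153 + 2.22·0.027963 = 3.1253.

£3.13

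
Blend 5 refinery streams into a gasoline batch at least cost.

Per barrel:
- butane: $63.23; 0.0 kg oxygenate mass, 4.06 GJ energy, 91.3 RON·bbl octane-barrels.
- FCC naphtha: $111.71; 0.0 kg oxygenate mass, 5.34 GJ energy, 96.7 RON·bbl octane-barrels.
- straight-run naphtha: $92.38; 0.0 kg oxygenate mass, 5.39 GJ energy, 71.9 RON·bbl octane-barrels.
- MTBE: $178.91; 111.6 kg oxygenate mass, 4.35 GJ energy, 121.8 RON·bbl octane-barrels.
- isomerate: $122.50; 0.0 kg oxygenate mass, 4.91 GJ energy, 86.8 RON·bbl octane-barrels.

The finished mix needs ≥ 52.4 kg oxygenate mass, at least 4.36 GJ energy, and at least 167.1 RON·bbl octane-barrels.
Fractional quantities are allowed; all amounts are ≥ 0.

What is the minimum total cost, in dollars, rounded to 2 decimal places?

Set it up as a linear program. Let x1 = barrels of butane, x2 = barrels of FCC naphtha, x3 = barrels of straight-run naphtha, x4 = barrels of MTBE, x5 = barrels of isomerate.
Minimise 63.23x1 + 111.71x2 + 92.38x3 + 178.91x4 + 122.5x5 with:
  111.6x4 ≥ 52.4   (oxygenate mass)
  4.06x1 + 5.34x2 + 5.39x3 + 4.35x4 + 4.91x5 ≥ 4.36   (energy)
  91.3x1 + 96.7x2 + 71.9x3 + 121.8x4 + 86.8x5 ≥ 167.1   (octane-barrels)
  x1, x2, x3, x4, x5 ≥ 0.
The minimum-cost mix takes nothing from FCC naphtha, straight-run naphtha, isomerate — only butane, MTBE. The oxygenate mass and octane-barrels requirements are met with equality.
Solving gives x1 = 1.2038, x4 = 0.46953.
Objective = 63.23·1.2038 + 178.91·0.46953 = 160.1199.

$160.12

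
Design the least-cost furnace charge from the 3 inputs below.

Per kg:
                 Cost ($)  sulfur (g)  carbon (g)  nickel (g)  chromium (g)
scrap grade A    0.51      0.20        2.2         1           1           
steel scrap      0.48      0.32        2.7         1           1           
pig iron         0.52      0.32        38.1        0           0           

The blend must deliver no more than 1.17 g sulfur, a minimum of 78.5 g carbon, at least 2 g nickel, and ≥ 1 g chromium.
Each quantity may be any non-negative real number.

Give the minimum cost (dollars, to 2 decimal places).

$1.98

This is a linear program. Let x1 = kg of scrap grade A, x2 = kg of steel scrap, x3 = kg of pig iron.
Minimise 0.51x1 + 0.48x2 + 0.52x3 s.t.:
  0.2x1 + 0.32x2 + 0.32x3 ≤ 1.17   (sulfur)
  2.2x1 + 2.7x2 + 38.1x3 ≥ 78.5   (carbon)
  1x1 + 1x2 ≥ 2   (nickel)
  1x1 + 1x2 ≥ 1   (chromium)
  x1, x2, x3 ≥ 0.
The optimal mix uses every input. Binding constraints: sulfur, carbon, nickel.
So scrap grade A = 0.7251 kg, steel scrap = 1.275 kg, pig iron = 1.928 kg.
Cost = 0.51·0.7251 + 0.48·1.275 + 0.52·1.928 = 1.9844.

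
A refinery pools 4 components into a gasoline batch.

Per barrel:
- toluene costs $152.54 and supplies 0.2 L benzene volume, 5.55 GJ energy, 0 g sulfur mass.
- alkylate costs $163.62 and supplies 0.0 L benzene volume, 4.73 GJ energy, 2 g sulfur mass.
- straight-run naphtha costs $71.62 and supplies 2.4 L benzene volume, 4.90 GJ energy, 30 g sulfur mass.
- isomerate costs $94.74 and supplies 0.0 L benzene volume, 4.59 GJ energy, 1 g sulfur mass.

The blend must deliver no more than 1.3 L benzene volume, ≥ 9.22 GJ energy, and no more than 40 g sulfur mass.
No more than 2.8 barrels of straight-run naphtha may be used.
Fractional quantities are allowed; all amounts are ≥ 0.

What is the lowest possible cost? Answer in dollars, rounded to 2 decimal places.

Treat it as an LP. Let x1 = barrels of toluene, x2 = barrels of alkylate, x3 = barrels of straight-run naphtha, x4 = barrels of isomerate.
min 152.54x1 + 163.62x2 + 71.62x3 + 94.74x4 s.t.:
  0.2x1 + 2.4x3 ≤ 1.3   (benzene volume)
  5.55x1 + 4.73x2 + 4.9x3 + 4.59x4 ≥ 9.22   (energy)
  2x2 + 30x3 + 1x4 ≤ 40   (sulfur mass)
  x3 ≤ 2.8
  x1, x2, x3, x4 ≥ 0.
The optimal basis is {straight-run naphtha, isomerate}; toluene, alkylate drop out. There the benzene volume and energy constraints are tight.
Solving gives x3 = 0.54167, x4 = 1.4305.
Cost = 71.62·0.54167 + 94.74·1.4305 = 174.3200.

$174.32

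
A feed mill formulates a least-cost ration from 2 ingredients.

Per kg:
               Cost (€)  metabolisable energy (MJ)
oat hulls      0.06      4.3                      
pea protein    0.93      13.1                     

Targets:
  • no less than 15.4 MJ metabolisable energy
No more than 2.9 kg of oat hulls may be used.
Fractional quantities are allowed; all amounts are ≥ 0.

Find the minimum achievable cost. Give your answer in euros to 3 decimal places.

€0.382

Treat it as an LP. Let x1 = kg of oat hulls, x2 = kg of pea protein.
min 0.06x1 + 0.93x2 s.t.:
  4.3x1 + 13.1x2 ≥ 15.4   (metabolisable energy)
  x1 ≤ 2.9
  x1, x2 ≥ 0.
Both inputs are positive at the optimum. There the metabolisable energy and the oat hulls cap constraints are tight.
That vertex is x1 = 2.9, x2 = 0.2237.
Total cost: 0.06·2.9 + 0.93·0.2237 = 0.38204.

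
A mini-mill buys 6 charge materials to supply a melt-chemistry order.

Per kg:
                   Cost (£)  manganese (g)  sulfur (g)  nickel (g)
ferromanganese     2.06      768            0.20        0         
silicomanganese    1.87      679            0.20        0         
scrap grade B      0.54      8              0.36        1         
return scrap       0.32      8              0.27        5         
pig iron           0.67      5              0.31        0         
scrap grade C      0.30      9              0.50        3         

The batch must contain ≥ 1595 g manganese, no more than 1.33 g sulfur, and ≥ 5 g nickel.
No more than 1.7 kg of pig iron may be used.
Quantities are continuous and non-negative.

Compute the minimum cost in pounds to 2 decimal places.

This is a linear program. Let x1 = kg of ferromanganese, x2 = kg of silicomanganese, x3 = kg of scrap grade B, x4 = kg of return scrap, x5 = kg of pig iron, x6 = kg of scrap grade C.
Minimize 2.06x1 + 1.87x2 + 0.54x3 + 0.32x4 + 0.67x5 + 0.3x6 subject to:
  768x1 + 679x2 + 8x3 + 8x4 + 5x5 + 9x6 ≥ 1595   (manganese)
  0.2x1 + 0.2x2 + 0.36x3 + 0.27x4 + 0.31x5 + 0.5x6 ≤ 1.33   (sulfur)
  1x3 + 5x4 + 3x6 ≥ 5   (nickel)
  x5 ≤ 1.7
  x1, x2, x3, x4, x5, x6 ≥ 0.
The cheapest feasible vertex uses only ferromanganese, return scrap; silicomanganese, scrap grade B, pig iron, scrap grade C are not used. There the manganese and nickel constraints are tight.
Solving gives x1 = 2.066, x4 = 1.
Objective = 2.06·2.066 + 0.32·1 = 4.5760.

£4.58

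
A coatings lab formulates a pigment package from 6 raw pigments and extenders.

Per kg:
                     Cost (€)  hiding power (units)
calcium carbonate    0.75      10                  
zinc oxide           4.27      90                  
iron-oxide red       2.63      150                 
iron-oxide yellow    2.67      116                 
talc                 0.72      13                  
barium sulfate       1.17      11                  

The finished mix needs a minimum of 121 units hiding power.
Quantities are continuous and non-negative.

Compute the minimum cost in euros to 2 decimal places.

€2.12

Let x1 = kg of calcium carbonate, x2 = kg of zinc oxide, x3 = kg of iron-oxide red, x4 = kg of iron-oxide yellow, x5 = kg of talc, x6 = kg of barium sulfate.
min 0.75x1 + 4.27x2 + 2.63x3 + 2.67x4 + 0.72x5 + 1.17x6 with:
  10x1 + 90x2 + 150x3 + 116x4 + 13x5 + 11x6 ≥ 121   (hiding power)
  x1, x2, x3, x4, x5, x6 ≥ 0.
At the optimum only iron-oxide red is positive (calcium carbonate, zinc oxide, iron-oxide yellow, talc, barium sulfate = 0). There the hiding power constraint is tight.
Optimal quantities: iron-oxide red = 0.8067 kg.
Cost = 2.63·0.8067 = 2.1216.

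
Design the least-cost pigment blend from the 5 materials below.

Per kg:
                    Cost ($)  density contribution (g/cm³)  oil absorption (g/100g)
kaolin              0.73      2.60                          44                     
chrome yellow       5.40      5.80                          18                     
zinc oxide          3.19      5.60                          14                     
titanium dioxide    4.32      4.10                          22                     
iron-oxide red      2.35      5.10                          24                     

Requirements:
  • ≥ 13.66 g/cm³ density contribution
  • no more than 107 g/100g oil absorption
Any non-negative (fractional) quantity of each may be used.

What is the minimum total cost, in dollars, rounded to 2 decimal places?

Treat it as an LP. Let x1 = kg of kaolin, x2 = kg of chrome yellow, x3 = kg of zinc oxide, x4 = kg of titanium dioxide, x5 = kg of iron-oxide red.
Minimize 0.73x1 + 5.4x2 + 3.19x3 + 4.32x4 + 2.35x5 subject to:
  2.6x1 + 5.8x2 + 5.6x3 + 4.1x4 + 5.1x5 ≥ 13.66   (density contribution)
  44x1 + 18x2 + 14x3 + 22x4 + 24x5 ≤ 107   (oil absorption)
  x1, x2, x3, x4, x5 ≥ 0.
The minimum-cost mix takes nothing from chrome yellow, zinc oxide, titanium dioxide — only kaolin, iron-oxide red. There the density contribution and oil absorption constraints are tight.
That vertex is x1 = 1.3448, x5 = 1.9928.
Cost = 0.73·1.3448 + 2.35·1.9928 = 5.6648.

$5.66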